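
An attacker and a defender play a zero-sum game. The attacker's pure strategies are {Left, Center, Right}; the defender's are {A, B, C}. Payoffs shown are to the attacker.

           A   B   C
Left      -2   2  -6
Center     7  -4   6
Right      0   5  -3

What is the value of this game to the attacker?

Row minima: Left → -6, Center → -4, Right → -3; maximin = -3.
Column maxima: A → 7, B → 5, C → 6; minimax = 5.
-3 ≠ 5, so there is no saddle point; optimal play is mixed.
Left is strictly dominated by Right, so the attacker never plays it.
A is strictly dominated by C (it gives the attacker strictly more in every row), so the defender never plays it.
On the remaining 2×2 (Center, Right vs B, C):
Let the attacker play Center with probability p. Expected payoff against B: (-4)p + 5(1−p) = −9p + 5; against C: 6p + (-3)(1−p) = 9p − 3.
Setting these equal: −9p + 5 = 9p − 3 ⇒ −18p = -8 ⇒ p = 4/9, and the value is (-9)·(4/9) + 5 = 1.
For the defender: with q = P(B), equating Center's and Right's payoffs gives −10q + 6 = 8q − 3 ⇒ q = 1/2.

1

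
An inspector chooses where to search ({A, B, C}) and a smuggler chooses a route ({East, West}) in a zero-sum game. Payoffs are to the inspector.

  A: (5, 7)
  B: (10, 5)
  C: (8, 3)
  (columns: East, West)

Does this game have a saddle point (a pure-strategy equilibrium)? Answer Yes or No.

No

Row minima: A → 5, B → 5, C → 3; maximin = 5.
Column maxima: East → 10, West → 7; minimax = 7.
5 ≠ 7, so no pure-strategy equilibrium exists.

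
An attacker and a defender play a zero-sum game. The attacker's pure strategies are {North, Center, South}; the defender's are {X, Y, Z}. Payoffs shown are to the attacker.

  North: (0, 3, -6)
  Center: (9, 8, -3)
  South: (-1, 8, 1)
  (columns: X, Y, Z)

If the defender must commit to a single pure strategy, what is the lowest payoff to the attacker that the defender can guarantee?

1

Column maxima: X → 9, Y → 8, Z → 1.
The smallest of these is 1.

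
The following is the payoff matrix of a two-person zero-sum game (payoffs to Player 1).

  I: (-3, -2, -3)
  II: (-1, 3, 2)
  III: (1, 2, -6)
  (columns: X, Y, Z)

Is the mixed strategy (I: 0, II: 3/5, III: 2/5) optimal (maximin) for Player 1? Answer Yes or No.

Against X this mix gives (3/5)·(-1) + (2/5)·1 = -1/5.
Against Y this mix gives (3/5)·3 + (2/5)·2 = 13/5.
Against Z this mix gives (3/5)·2 + (2/5)·(-6) = -6/5.
Player 2 will play Z, holding Player 1 to -6/5. Shifting weight toward the row that does better against Z would raise this floor (the equalizing mix achieves -2/5 against both Z and X), so the proposed strategy is not optimal.

No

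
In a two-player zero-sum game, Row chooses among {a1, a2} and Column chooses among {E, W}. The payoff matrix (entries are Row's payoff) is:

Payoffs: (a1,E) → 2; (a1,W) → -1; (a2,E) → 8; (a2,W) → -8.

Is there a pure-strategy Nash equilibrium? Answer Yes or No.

Yes

Row minima: a1 → -1, a2 → -8; maximin = -1.
Column maxima: E → 8, W → -1; minimax = -1.
maximin = minimax = -1, so a saddle point exists.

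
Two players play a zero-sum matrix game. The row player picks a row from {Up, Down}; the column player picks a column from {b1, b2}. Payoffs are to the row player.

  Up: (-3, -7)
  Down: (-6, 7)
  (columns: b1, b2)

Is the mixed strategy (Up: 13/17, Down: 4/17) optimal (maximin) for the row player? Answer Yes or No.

Against b1 this mix gives (13/17)·(-3) + (4/17)·(-6) = -63/17.
Against b2 this mix gives (13/17)·(-7) + (4/17)·7 = -63/17.
All of the column player's active replies (b1, b2) yield -63/17, and no column does worse for the row player. The mix makes the column player indifferent and guarantees -63/17, so it is optimal.

Yes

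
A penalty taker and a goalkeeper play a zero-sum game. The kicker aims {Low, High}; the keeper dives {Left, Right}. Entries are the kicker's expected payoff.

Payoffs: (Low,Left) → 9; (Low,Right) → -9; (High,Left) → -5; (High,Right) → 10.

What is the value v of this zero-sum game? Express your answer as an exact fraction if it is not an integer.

Row minima: Low → -9, High → -5; maximin = -5.
Column maxima: Left → 9, Right → 10; minimax = 9.
-5 ≠ 9, so there is no saddle point; optimal play is mixed.
Let the kicker play Low with probability p. Expected payoff against Left: 9p + (-5)(1−p) = 14p − 5; against Right: (-9)p + 10(1−p) = −19p + 10.
Setting these equal: 14p − 5 = −19p + 10 ⇒ 33p = 15 ⇒ p = 5/11, and the value is (14)·(5/11) − 5 = 15/11.
For the keeper: with q = P(Left), equating Low's and High's payoffs gives 18q − 9 = −15q + 10 ⇒ q = 19/33.

15/11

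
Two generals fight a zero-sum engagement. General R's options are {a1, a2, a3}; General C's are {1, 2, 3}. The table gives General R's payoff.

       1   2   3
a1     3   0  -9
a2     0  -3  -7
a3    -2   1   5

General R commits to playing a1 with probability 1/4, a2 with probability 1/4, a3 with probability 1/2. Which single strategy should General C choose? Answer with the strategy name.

If General C plays 1, General R's expected payoff is (1/4)·3 + (1/4)·0 + (1/2)·(-2) = -1/4.
If General C plays 2, General R's expected payoff is (1/4)·0 + (1/4)·(-3) + (1/2)·1 = -1/4.
If General C plays 3, General R's expected payoff is (1/4)·(-9) + (1/4)·(-7) + (1/2)·5 = -3/2.
General C minimizes General R's payoff; the smallest is -3/2, so the best response is 3.

3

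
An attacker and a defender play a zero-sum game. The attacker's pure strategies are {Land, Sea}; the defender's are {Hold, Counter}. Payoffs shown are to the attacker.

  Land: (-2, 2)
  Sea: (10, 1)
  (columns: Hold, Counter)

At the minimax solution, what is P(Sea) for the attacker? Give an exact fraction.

4/13

Row minima: Land → -2, Sea → 1; maximin = 1.
Column maxima: Hold → 10, Counter → 2; minimax = 2.
1 ≠ 2, so there is no saddle point; optimal play is mixed.
Let the attacker play Land with probability p. Expected payoff against Hold: (-2)p + 10(1−p) = −12p + 10; against Counter: 2p + 1(1−p) = p + 1.
Setting these equal: −12p + 10 = p + 1 ⇒ −13p = -9 ⇒ p = 9/13, and the value is (-12)·(9/13) + 10 = 22/13.
For the defender: with q = P(Hold), equating Land's and Sea's payoffs gives −4q + 2 = 9q + 1 ⇒ q = 1/13.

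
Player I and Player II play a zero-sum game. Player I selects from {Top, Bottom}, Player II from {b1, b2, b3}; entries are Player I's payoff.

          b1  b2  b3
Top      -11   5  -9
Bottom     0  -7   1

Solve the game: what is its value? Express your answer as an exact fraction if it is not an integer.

-77/23

Row minima: Top → -11, Bottom → -7; maximin = -7.
Column maxima: b1 → 0, b2 → 5, b3 → 1; minimax = 0.
-7 ≠ 0, so there is no saddle point; optimal play is mixed.
b3 is strictly dominated by b1 (it gives Player I strictly more in every row), so Player II never plays it.
On the remaining 2×2 (Top, Bottom vs b1, b2):
Let Player I play Top with probability p. Expected payoff against b1: (-11)p + 0(1−p) = −11p; against b2: 5p + (-7)(1−p) = 12p − 7.
Setting these equal: −11p = 12p − 7 ⇒ −23p = -7 ⇒ p = 7/23, and the value is (-11)·(7/23) = -77/23.
For Player II: with q = P(b1), equating Top's and Bottom's payoffs gives −16q + 5 = 7q − 7 ⇒ q = 12/23.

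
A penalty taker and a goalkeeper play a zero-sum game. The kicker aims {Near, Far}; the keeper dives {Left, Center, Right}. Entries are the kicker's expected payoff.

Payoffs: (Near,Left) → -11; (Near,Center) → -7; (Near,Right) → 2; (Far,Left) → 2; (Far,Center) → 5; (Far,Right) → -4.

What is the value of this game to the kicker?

-40/19

Row minima: Near → -11, Far → -4; maximin = -4.
Column maxima: Left → 2, Center → 5, Right → 2; minimax = 2.
-4 ≠ 2, so there is no saddle point; optimal play is mixed.
Center is strictly dominated by Left (it gives the kicker strictly more in every row), so the keeper never plays it.
On the remaining 2×2 (Near, Far vs Left, Right):
Let the kicker play Near with probability p. Expected payoff against Left: (-11)p + 2(1−p) = −13p + 2; against Right: 2p + (-4)(1−p) = 6p − 4.
Setting these equal: −13p + 2 = 6p − 4 ⇒ −19p = -6 ⇒ p = 6/19, and the value is (-13)·(6/19) + 2 = -40/19.
For the keeper: with q = P(Left), equating Near's and Far's payoffs gives −13q + 2 = 6q − 4 ⇒ q = 6/19.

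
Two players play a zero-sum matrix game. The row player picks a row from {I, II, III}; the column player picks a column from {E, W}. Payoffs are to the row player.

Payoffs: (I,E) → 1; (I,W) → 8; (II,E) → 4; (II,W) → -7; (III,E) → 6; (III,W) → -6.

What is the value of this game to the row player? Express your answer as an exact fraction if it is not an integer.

54/19

Row minima: I → 1, II → -7, III → -6; maximin = 1.
Column maxima: E → 6, W → 8; minimax = 6.
1 ≠ 6, so there is no saddle point; optimal play is mixed.
II is strictly dominated by III, so the row player never plays it.
On the remaining 2×2 (I, III vs E, W):
Let the row player play I with probability p. Expected payoff against E: 1p + 6(1−p) = −5p + 6; against W: 8p + (-6)(1−p) = 14p − 6.
Setting these equal: −5p + 6 = 14p − 6 ⇒ −19p = -12 ⇒ p = 12/19, and the value is (-5)·(12/19) + 6 = 54/19.
For the column player: with q = P(E), equating I's and III's payoffs gives −7q + 8 = 12q − 6 ⇒ q = 14/19.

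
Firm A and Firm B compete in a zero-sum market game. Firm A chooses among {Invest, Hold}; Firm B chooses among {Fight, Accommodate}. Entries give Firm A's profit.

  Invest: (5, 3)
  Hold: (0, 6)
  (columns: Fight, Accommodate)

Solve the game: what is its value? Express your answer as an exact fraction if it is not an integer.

Row minima: Invest → 3, Hold → 0; maximin = 3.
Column maxima: Fight → 5, Accommodate → 6; minimax = 5.
3 ≠ 5, so there is no saddle point; optimal play is mixed.
Let Firm A play Invest with probability p. Expected payoff against Fight: 5p + 0(1−p) = 5p; against Accommodate: 3p + 6(1−p) = −3p + 6.
Setting these equal: 5p = −3p + 6 ⇒ 8p = 6 ⇒ p = 3/4, and the value is (5)·(3/4) = 15/4.
For Firm B: with q = P(Fight), equating Invest's and Hold's payoffs gives 2q + 3 = −6q + 6 ⇒ q = 3/8.

15/4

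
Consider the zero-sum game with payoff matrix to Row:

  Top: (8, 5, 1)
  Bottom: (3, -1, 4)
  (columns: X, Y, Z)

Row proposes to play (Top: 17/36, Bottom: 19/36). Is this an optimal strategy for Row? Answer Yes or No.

No

Against X this mix gives (17/36)·8 + (19/36)·3 = 193/36.
Against Y this mix gives (17/36)·5 + (19/36)·(-1) = 11/6.
Against Z this mix gives (17/36)·1 + (19/36)·4 = 31/12.
Column will play Y, holding Row to 11/6. Shifting weight toward the row that does better against Y would raise this floor (the equalizing mix achieves 7/3 against both Y and Z), so the proposed strategy is not optimal.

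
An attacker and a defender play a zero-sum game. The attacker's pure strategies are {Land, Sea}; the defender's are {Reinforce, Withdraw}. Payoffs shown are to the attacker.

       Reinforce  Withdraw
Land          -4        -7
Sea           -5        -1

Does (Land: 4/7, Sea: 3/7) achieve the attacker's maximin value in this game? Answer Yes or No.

Yes

Against Reinforce this mix gives (4/7)·(-4) + (3/7)·(-5) = -31/7.
Against Withdraw this mix gives (4/7)·(-7) + (3/7)·(-1) = -31/7.
All of the defender's active replies (Reinforce, Withdraw) yield -31/7, and no column does worse for the attacker. The mix makes the defender indifferent and guarantees -31/7, so it is optimal.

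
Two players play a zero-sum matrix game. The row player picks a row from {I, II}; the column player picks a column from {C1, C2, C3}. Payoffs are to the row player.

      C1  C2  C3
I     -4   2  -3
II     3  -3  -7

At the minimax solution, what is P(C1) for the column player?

4/11

Row minima: I → -4, II → -7; maximin = -4.
Column maxima: C1 → 3, C2 → 2, C3 → -3; minimax = -3.
-4 ≠ -3, so there is no saddle point; optimal play is mixed.
C2 is strictly dominated by C3 (it gives the row player strictly more in every row), so the column player never plays it.
On the remaining 2×2 (I, II vs C1, C3):
Let the row player play I with probability p. Expected payoff against C1: (-4)p + 3(1−p) = −7p + 3; against C3: (-3)p + (-7)(1−p) = 4p − 7.
Setting these equal: −7p + 3 = 4p − 7 ⇒ −11p = -10 ⇒ p = 10/11, and the value is (-7)·(10/11) + 3 = -37/11.
For the column player: with q = P(C1), equating I's and II's payoffs gives −q − 3 = 10q − 7 ⇒ q = 4/11.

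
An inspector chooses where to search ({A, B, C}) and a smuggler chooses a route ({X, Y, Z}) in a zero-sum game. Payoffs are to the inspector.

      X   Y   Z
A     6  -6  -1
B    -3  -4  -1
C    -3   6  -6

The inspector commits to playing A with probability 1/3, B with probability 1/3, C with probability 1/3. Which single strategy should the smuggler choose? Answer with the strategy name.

If the smuggler plays X, the inspector's expected payoff is (1/3)·6 + (1/3)·(-3) + (1/3)·(-3) = 0.
If the smuggler plays Y, the inspector's expected payoff is (1/3)·(-6) + (1/3)·(-4) + (1/3)·6 = -4/3.
If the smuggler plays Z, the inspector's expected payoff is (1/3)·(-1) + (1/3)·(-1) + (1/3)·(-6) = -8/3.
The smuggler minimizes the inspector's payoff; the smallest is -8/3, so the best response is Z.

Z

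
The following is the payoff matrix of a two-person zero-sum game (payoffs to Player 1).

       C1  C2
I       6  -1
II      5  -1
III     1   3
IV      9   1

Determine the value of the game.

Row minima: I → -1, II → -1, III → 1, IV → 1; maximin = 1.
Column maxima: C1 → 9, C2 → 3; minimax = 3.
1 ≠ 3, so there is no saddle point; optimal play is mixed.
I is strictly dominated by IV, so Player 1 never plays it.
II is strictly dominated by IV, so Player 1 never plays it.
On the remaining 2×2 (III, IV vs C1, C2):
Let Player 1 play III with probability p. Expected payoff against C1: 1p + 9(1−p) = −8p + 9; against C2: 3p + 1(1−p) = 2p + 1.
Setting these equal: −8p + 9 = 2p + 1 ⇒ −10p = -8 ⇒ p = 4/5, and the value is (-8)·(4/5) + 9 = 13/5.
For Player 2: with q = P(C1), equating III's and IV's payoffs gives −2q + 3 = 8q + 1 ⇒ q = 1/5.

13/5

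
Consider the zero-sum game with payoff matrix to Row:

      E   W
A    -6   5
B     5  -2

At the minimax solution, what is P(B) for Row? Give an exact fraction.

11/18

Row minima: A → -6, B → -2; maximin = -2.
Column maxima: E → 5, W → 5; minimax = 5.
-2 ≠ 5, so there is no saddle point; optimal play is mixed.
Let Row play A with probability p. Expected payoff against E: (-6)p + 5(1−p) = −11p + 5; against W: 5p + (-2)(1−p) = 7p − 2.
Setting these equal: −11p + 5 = 7p − 2 ⇒ −18p = -7 ⇒ p = 7/18, and the value is (-11)·(7/18) + 5 = 13/18.
For Column: with q = P(E), equating A's and B's payoffs gives −11q + 5 = 7q − 2 ⇒ q = 7/18.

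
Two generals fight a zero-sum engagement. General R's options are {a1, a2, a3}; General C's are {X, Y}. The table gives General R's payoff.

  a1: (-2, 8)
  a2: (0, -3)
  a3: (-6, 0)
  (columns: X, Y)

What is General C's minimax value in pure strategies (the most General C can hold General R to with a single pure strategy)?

0

Column maxima: X → 0, Y → 8.
The smallest of these is 0.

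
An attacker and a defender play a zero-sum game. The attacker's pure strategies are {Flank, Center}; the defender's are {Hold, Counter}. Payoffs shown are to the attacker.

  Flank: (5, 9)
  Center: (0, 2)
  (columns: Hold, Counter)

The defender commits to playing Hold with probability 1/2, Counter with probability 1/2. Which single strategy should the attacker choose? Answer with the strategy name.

Expected payoff of Flank: (1/2)·5 + (1/2)·9 = 7.
Expected payoff of Center: (1/2)·0 + (1/2)·2 = 1.
The largest is 7, so the attacker's best response is Flank.

Flank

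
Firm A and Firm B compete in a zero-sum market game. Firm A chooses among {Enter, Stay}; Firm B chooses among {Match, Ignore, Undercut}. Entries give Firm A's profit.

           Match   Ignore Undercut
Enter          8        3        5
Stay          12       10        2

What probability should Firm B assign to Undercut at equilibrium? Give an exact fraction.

7/10

Row minima: Enter → 3, Stay → 2; maximin = 3.
Column maxima: Match → 12, Ignore → 10, Undercut → 5; minimax = 5.
3 ≠ 5, so there is no saddle point; optimal play is mixed.
Match is strictly dominated by Ignore (it gives Firm A strictly more in every row), so Firm B never plays it.
On the remaining 2×2 (Enter, Stay vs Ignore, Undercut):
Let Firm A play Enter with probability p. Expected payoff against Ignore: 3p + 10(1−p) = −7p + 10; against Undercut: 5p + 2(1−p) = 3p + 2.
Setting these equal: −7p + 10 = 3p + 2 ⇒ −10p = -8 ⇒ p = 4/5, and the value is (-7)·(4/5) + 10 = 22/5.
For Firm B: with q = P(Ignore), equating Enter's and Stay's payoffs gives −2q + 5 = 8q + 2 ⇒ q = 3/10.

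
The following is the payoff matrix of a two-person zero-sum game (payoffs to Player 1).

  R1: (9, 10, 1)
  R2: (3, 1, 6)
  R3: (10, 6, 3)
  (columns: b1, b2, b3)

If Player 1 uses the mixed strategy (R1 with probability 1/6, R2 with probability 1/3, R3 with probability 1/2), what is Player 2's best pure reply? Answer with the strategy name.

If Player 2 plays b1, Player 1's expected payoff is (1/6)·9 + (1/3)·3 + (1/2)·10 = 15/2.
If Player 2 plays b2, Player 1's expected payoff is (1/6)·10 + (1/3)·1 + (1/2)·6 = 5.
If Player 2 plays b3, Player 1's expected payoff is (1/6)·1 + (1/3)·6 + (1/2)·3 = 11/3.
Player 2 minimizes Player 1's payoff; the smallest is 11/3, so the best response is b3.

b3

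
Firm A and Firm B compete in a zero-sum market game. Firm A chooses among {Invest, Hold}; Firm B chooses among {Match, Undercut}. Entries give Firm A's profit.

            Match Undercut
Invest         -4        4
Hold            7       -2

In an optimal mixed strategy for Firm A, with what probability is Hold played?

8/17

Row minima: Invest → -4, Hold → -2; maximin = -2.
Column maxima: Match → 7, Undercut → 4; minimax = 4.
-2 ≠ 4, so there is no saddle point; optimal play is mixed.
Let Firm A play Invest with probability p. Expected payoff against Match: (-4)p + 7(1−p) = −11p + 7; against Undercut: 4p + (-2)(1−p) = 6p − 2.
Setting these equal: −11p + 7 = 6p − 2 ⇒ −17p = -9 ⇒ p = 9/17, and the value is (-11)·(9/17) + 7 = 20/17.
For Firm B: with q = P(Match), equating Invest's and Hold's payoffs gives −8q + 4 = 9q − 2 ⇒ q = 6/17.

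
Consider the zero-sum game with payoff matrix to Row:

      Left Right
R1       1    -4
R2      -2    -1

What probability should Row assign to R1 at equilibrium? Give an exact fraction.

Row minima: R1 → -4, R2 → -2; maximin = -2.
Column maxima: Left → 1, Right → -1; minimax = -1.
-2 ≠ -1, so there is no saddle point; optimal play is mixed.
Let Row play R1 with probability p. Expected payoff against Left: 1p + (-2)(1−p) = 3p − 2; against Right: (-4)p + (-1)(1−p) = −3p − 1.
Setting these equal: 3p − 2 = −3p − 1 ⇒ 6p = 1 ⇒ p = 1/6, and the value is (3)·(1/6) − 2 = -3/2.
For Column: with q = P(Left), equating R1's and R2's payoffs gives 5q − 4 = −q − 1 ⇒ q = 1/2.

1/6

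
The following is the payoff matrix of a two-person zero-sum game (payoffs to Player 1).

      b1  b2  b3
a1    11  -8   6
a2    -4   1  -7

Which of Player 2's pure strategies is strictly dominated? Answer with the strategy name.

b3 holds Player 1's payoff strictly below b1 in every row: 6 < 11, -7 < -4.
So b1 is strictly dominated for Player 2.

b1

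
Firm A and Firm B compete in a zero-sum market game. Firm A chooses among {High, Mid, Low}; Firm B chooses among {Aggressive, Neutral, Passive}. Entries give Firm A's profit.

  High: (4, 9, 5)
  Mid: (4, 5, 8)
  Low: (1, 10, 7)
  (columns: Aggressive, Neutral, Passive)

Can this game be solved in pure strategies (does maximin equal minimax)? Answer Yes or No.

Yes

Row minima: High → 4, Mid → 4, Low → 1; maximin = 4.
Column maxima: Aggressive → 4, Neutral → 10, Passive → 8; minimax = 4.
maximin = minimax = 4, so a saddle point exists.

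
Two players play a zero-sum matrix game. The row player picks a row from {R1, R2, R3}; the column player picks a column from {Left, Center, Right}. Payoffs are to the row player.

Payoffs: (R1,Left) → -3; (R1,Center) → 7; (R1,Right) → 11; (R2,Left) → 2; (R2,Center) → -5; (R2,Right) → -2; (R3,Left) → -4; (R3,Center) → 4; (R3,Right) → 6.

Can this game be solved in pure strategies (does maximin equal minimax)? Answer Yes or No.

Row minima: R1 → -3, R2 → -5, R3 → -4; maximin = -3.
Column maxima: Left → 2, Center → 7, Right → 11; minimax = 2.
-3 ≠ 2, so no pure-strategy equilibrium exists.

No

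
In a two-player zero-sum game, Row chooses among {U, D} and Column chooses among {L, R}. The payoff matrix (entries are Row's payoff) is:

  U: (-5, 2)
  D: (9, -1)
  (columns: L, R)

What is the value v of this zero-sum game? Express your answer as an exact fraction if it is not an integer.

13/17

Row minima: U → -5, D → -1; maximin = -1.
Column maxima: L → 9, R → 2; minimax = 2.
-1 ≠ 2, so there is no saddle point; optimal play is mixed.
Let Row play U with probability p. Expected payoff against L: (-5)p + 9(1−p) = −14p + 9; against R: 2p + (-1)(1−p) = 3p − 1.
Setting these equal: −14p + 9 = 3p − 1 ⇒ −17p = -10 ⇒ p = 10/17, and the value is (-14)·(10/17) + 9 = 13/17.
For Column: with q = P(L), equating U's and D's payoffs gives −7q + 2 = 10q − 1 ⇒ q = 3/17.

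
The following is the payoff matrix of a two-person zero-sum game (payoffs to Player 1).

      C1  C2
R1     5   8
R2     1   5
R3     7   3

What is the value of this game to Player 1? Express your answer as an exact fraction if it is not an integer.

Row minima: R1 → 5, R2 → 1, R3 → 3; maximin = 5.
Column maxima: C1 → 7, C2 → 8; minimax = 7.
5 ≠ 7, so there is no saddle point; optimal play is mixed.
R2 is strictly dominated by R1, so Player 1 never plays it.
On the remaining 2×2 (R1, R3 vs C1, C2):
Let Player 1 play R1 with probability p. Expected payoff against C1: 5p + 7(1−p) = −2p + 7; against C2: 8p + 3(1−p) = 5p + 3.
Setting these equal: −2p + 7 = 5p + 3 ⇒ −7p = -4 ⇒ p = 4/7, and the value is (-2)·(4/7) + 7 = 41/7.
For Player 2: with q = P(C1), equating R1's and R3's payoffs gives −3q + 8 = 4q + 3 ⇒ q = 5/7.

41/7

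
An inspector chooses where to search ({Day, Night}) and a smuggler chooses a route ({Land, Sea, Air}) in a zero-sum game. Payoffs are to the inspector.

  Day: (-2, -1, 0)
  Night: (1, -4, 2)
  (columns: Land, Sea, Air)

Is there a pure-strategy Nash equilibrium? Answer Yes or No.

No

Row minima: Day → -2, Night → -4; maximin = -2.
Column maxima: Land → 1, Sea → -1, Air → 2; minimax = -1.
-2 ≠ -1, so no pure-strategy equilibrium exists.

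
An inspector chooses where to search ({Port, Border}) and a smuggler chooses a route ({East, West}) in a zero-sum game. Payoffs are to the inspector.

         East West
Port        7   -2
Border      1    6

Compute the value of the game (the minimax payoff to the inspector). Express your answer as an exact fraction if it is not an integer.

Row minima: Port → -2, Border → 1; maximin = 1.
Column maxima: East → 7, West → 6; minimax = 6.
1 ≠ 6, so there is no saddle point; optimal play is mixed.
Let the inspector play Port with probability p. Expected payoff against East: 7p + 1(1−p) = 6p + 1; against West: (-2)p + 6(1−p) = −8p + 6.
Setting these equal: 6p + 1 = −8p + 6 ⇒ 14p = 5 ⇒ p = 5/14, and the value is (6)·(5/14) + 1 = 22/7.
For the smuggler: with q = P(East), equating Port's and Border's payoffs gives 9q − 2 = −5q + 6 ⇒ q = 4/7.

22/7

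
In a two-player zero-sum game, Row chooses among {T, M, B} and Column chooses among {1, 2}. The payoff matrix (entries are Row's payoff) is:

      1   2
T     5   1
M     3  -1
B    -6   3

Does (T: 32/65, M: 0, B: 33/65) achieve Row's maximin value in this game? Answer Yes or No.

No

Against 1 this mix gives (32/65)·5 + (33/65)·(-6) = -38/65.
Against 2 this mix gives (32/65)·1 + (33/65)·3 = 131/65.
Column will play 1, holding Row to -38/65. Shifting weight toward the row that does better against 1 would raise this floor (the equalizing mix achieves 21/13 against both 1 and 2), so the proposed strategy is not optimal.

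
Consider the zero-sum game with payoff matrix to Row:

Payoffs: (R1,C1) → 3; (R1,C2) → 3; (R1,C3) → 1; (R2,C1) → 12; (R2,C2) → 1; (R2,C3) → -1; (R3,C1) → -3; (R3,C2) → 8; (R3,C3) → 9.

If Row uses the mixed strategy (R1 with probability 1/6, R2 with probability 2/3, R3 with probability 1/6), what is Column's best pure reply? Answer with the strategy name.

If Column plays C1, Row's expected payoff is (1/6)·3 + (2/3)·12 + (1/6)·(-3) = 8.
If Column plays C2, Row's expected payoff is (1/6)·3 + (2/3)·1 + (1/6)·8 = 5/2.
If Column plays C3, Row's expected payoff is (1/6)·1 + (2/3)·(-1) + (1/6)·9 = 1.
Column minimizes Row's payoff; the smallest is 1, so the best response is C3.

C3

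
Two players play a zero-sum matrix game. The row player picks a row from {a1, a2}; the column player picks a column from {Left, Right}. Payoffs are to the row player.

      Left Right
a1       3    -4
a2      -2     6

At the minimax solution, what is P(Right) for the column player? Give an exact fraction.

1/3

Row minima: a1 → -4, a2 → -2; maximin = -2.
Column maxima: Left → 3, Right → 6; minimax = 3.
-2 ≠ 3, so there is no saddle point; optimal play is mixed.
Let the row player play a1 with probability p. Expected payoff against Left: 3p + (-2)(1−p) = 5p − 2; against Right: (-4)p + 6(1−p) = −10p + 6.
Setting these equal: 5p − 2 = −10p + 6 ⇒ 15p = 8 ⇒ p = 8/15, and the value is (5)·(8/15) − 2 = 2/3.
For the column player: with q = P(Left), equating a1's and a2's payoffs gives 7q − 4 = −8q + 6 ⇒ q = 2/3.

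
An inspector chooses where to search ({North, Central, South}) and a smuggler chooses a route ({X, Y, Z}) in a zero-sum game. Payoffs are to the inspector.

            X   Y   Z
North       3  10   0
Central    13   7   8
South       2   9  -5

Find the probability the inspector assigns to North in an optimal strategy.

Row minima: North → 0, Central → 7, South → -5; maximin = 7.
Column maxima: X → 13, Y → 10, Z → 8; minimax = 8.
7 ≠ 8, so there is no saddle point; optimal play is mixed.
South is strictly dominated by North, so the inspector never plays it.
X is strictly dominated by Z (it gives the inspector strictly more in every row), so the smuggler never plays it.
On the remaining 2×2 (North, Central vs Y, Z):
Let the inspector play North with probability p. Expected payoff against Y: 10p + 7(1−p) = 3p + 7; against Z: 0p + 8(1−p) = −8p + 8.
Setting these equal: 3p + 7 = −8p + 8 ⇒ 11p = 1 ⇒ p = 1/11, and the value is (3)·(1/11) + 7 = 80/11.
For the smuggler: with q = P(Y), equating North's and Central's payoffs gives 10q = −q + 8 ⇒ q = 8/11.

1/11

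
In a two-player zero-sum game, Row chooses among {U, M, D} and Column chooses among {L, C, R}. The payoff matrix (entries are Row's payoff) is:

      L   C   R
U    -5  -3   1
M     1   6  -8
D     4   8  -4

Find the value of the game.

Row minima: U → -5, M → -8, D → -4; maximin = -4.
Column maxima: L → 4, C → 8, R → 1; minimax = 1.
-4 ≠ 1, so there is no saddle point; optimal play is mixed.
M is strictly dominated by D, so Row never plays it.
C is strictly dominated by L (it gives Row strictly more in every row), so Column never plays it.
On the remaining 2×2 (U, D vs L, R):
Let Row play U with probability p. Expected payoff against L: (-5)p + 4(1−p) = −9p + 4; against R: 1p + (-4)(1−p) = 5p − 4.
Setting these equal: −9p + 4 = 5p − 4 ⇒ −14p = -8 ⇒ p = 4/7, and the value is (-9)·(4/7) + 4 = -8/7.
For Column: with q = P(L), equating U's and D's payoffs gives −6q + 1 = 8q − 4 ⇒ q = 5/14.

-8/7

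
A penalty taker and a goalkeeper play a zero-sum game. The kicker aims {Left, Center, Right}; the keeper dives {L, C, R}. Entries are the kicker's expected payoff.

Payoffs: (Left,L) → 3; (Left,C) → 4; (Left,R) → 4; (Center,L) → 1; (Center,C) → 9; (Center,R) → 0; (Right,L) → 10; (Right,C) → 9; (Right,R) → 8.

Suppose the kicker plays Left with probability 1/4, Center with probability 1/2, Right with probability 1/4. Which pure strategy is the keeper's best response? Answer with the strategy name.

If the keeper plays L, the kicker's expected payoff is (1/4)·3 + (1/2)·1 + (1/4)·10 = 15/4.
If the keeper plays C, the kicker's expected payoff is (1/4)·4 + (1/2)·9 + (1/4)·9 = 31/4.
If the keeper plays R, the kicker's expected payoff is (1/4)·4 + (1/2)·0 + (1/4)·8 = 3.
The keeper minimizes the kicker's payoff; the smallest is 3, so the best response is R.

R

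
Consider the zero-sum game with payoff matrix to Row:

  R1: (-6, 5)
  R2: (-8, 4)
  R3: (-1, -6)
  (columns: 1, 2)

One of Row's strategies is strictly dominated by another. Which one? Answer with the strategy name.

R1 gives a strictly higher payoff than R2 against every column: -6 > -8, 5 > 4.
So R2 is strictly dominated and Row never plays it.

R2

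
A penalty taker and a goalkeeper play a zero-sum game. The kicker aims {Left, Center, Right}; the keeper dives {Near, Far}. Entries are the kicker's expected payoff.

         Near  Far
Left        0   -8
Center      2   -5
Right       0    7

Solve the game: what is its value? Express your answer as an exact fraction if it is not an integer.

Row minima: Left → -8, Center → -5, Right → 0; maximin = 0.
Column maxima: Near → 2, Far → 7; minimax = 2.
0 ≠ 2, so there is no saddle point; optimal play is mixed.
Left is strictly dominated by Center, so the kicker never plays it.
On the remaining 2×2 (Center, Right vs Near, Far):
Let the kicker play Center with probability p. Expected payoff against Near: 2p + 0(1−p) = 2p; against Far: (-5)p + 7(1−p) = −12p + 7.
Setting these equal: 2p = −12p + 7 ⇒ 14p = 7 ⇒ p = 1/2, and the value is (2)·(1/2) = 1.
For the keeper: with q = P(Near), equating Center's and Right's payoffs gives 7q − 5 = −7q + 7 ⇒ q = 6/7.

1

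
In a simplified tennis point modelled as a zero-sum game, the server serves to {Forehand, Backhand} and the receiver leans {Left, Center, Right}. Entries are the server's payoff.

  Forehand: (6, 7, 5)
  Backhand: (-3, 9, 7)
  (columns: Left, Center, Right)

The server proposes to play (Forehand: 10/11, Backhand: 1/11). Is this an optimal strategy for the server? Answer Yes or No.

Yes

Against Left this mix gives (10/11)·6 + (1/11)·(-3) = 57/11.
Against Center this mix gives (10/11)·7 + (1/11)·9 = 79/11.
Against Right this mix gives (10/11)·5 + (1/11)·7 = 57/11.
All of the receiver's active replies (Left, Right) yield 57/11, and no column does worse for the server. The mix makes the receiver indifferent and guarantees 57/11, so it is optimal.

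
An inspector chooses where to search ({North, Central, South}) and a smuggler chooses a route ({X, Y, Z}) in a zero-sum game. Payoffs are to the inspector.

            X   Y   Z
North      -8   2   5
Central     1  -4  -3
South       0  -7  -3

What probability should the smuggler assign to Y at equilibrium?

3/5

Row minima: North → -8, Central → -4, South → -7; maximin = -4.
Column maxima: X → 1, Y → 2, Z → 5; minimax = 1.
-4 ≠ 1, so there is no saddle point; optimal play is mixed.
Z is strictly dominated by Y (it gives the inspector strictly more in every row), so the smuggler never plays it.
With Z eliminated, South is strictly dominated by Central (Central gives the inspector strictly more in every remaining column), so the inspector never plays it.
On the remaining 2×2 (North, Central vs X, Y):
Let the inspector play North with probability p. Expected payoff against X: (-8)p + 1(1−p) = −9p + 1; against Y: 2p + (-4)(1−p) = 6p − 4.
Setting these equal: −9p + 1 = 6p − 4 ⇒ −15p = -5 ⇒ p = 1/3, and the value is (-9)·(1/3) + 1 = -2.
For the smuggler: with q = P(X), equating North's and Central's payoffs gives −10q + 2 = 5q − 4 ⇒ q = 2/5.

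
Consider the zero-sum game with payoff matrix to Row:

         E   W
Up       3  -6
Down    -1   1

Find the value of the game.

Row minima: Up → -6, Down → -1; maximin = -1.
Column maxima: E → 3, W → 1; minimax = 1.
-1 ≠ 1, so there is no saddle point; optimal play is mixed.
Let Row play Up with probability p. Expected payoff against E: 3p + (-1)(1−p) = 4p − 1; against W: (-6)p + 1(1−p) = −7p + 1.
Setting these equal: 4p − 1 = −7p + 1 ⇒ 11p = 2 ⇒ p = 2/11, and the value is (4)·(2/11) − 1 = -3/11.
For Column: with q = P(E), equating Up's and Down's payoffs gives 9q − 6 = −2q + 1 ⇒ q = 7/11.

-3/11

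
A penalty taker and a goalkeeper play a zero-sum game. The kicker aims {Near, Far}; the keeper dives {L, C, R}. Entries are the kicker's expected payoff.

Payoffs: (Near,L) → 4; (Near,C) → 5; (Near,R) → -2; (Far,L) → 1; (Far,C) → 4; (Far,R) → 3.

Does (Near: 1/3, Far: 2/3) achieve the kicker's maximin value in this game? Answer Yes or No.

No

Against L this mix gives (1/3)·4 + (2/3)·1 = 2.
Against C this mix gives (1/3)·5 + (2/3)·4 = 13/3.
Against R this mix gives (1/3)·(-2) + (2/3)·3 = 4/3.
The keeper will play R, holding the kicker to 4/3. Shifting weight toward the row that does better against R would raise this floor (the equalizing mix achieves 7/4 against both R and L), so the proposed strategy is not optimal.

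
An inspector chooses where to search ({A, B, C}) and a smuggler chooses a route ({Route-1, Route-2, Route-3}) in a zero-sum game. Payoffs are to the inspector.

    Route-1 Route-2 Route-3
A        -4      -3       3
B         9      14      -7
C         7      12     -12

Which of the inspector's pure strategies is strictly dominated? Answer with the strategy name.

B gives a strictly higher payoff than C against every column: 9 > 7, 14 > 12, -7 > -12.
So C is strictly dominated and the inspector never plays it.

C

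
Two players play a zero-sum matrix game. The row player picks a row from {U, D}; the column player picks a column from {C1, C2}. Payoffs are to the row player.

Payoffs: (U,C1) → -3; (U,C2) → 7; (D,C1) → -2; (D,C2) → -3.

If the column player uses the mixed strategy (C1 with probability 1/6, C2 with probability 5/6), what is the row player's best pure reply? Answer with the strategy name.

Expected payoff of U: (1/6)·(-3) + (5/6)·7 = 16/3.
Expected payoff of D: (1/6)·(-2) + (5/6)·(-3) = -17/6.
The largest is 16/3, so the row player's best response is U.

U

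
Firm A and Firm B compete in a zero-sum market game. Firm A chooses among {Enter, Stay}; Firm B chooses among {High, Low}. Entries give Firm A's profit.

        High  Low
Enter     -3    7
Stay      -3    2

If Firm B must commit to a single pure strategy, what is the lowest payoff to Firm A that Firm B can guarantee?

-3

Column maxima: High → -3, Low → 7.
The smallest of these is -3.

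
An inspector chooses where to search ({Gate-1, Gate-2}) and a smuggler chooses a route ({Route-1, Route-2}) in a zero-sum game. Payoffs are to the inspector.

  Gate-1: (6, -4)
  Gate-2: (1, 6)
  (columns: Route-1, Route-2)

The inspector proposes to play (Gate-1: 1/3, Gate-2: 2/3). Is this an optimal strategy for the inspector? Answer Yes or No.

Against Route-1 this mix gives (1/3)·6 + (2/3)·1 = 8/3.
Against Route-2 this mix gives (1/3)·(-4) + (2/3)·6 = 8/3.
All of the smuggler's active replies (Route-1, Route-2) yield 8/3, and no column does worse for the inspector. The mix makes the smuggler indifferent and guarantees 8/3, so it is optimal.

Yes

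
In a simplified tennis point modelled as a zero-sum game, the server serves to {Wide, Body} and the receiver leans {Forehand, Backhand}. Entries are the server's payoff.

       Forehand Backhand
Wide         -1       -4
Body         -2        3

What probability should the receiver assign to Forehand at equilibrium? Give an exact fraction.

Row minima: Wide → -4, Body → -2; maximin = -2.
Column maxima: Forehand → -1, Backhand → 3; minimax = -1.
-2 ≠ -1, so there is no saddle point; optimal play is mixed.
Let the server play Wide with probability p. Expected payoff against Forehand: (-1)p + (-2)(1−p) = p − 2; against Backhand: (-4)p + 3(1−p) = −7p + 3.
Setting these equal: p − 2 = −7p + 3 ⇒ 8p = 5 ⇒ p = 5/8, and the value is (1)·(5/8) − 2 = -11/8.
For the receiver: with q = P(Forehand), equating Wide's and Body's payoffs gives 3q − 4 = −5q + 3 ⇒ q = 7/8.

7/8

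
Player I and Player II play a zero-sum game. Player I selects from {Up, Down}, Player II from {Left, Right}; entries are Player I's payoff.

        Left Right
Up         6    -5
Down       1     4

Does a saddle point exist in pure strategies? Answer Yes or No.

No

Row minima: Up → -5, Down → 1; maximin = 1.
Column maxima: Left → 6, Right → 4; minimax = 4.
1 ≠ 4, so no pure-strategy equilibrium exists.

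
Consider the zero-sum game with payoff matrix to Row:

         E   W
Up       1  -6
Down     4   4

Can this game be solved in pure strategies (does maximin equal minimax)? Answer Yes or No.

Yes

Row minima: Up → -6, Down → 4; maximin = 4.
Column maxima: E → 4, W → 4; minimax = 4.
maximin = minimax = 4, so a saddle point exists.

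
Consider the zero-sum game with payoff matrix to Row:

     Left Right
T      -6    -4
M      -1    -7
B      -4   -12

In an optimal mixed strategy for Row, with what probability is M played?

Row minima: T → -6, M → -7, B → -12; maximin = -6.
Column maxima: Left → -1, Right → -4; minimax = -4.
-6 ≠ -4, so there is no saddle point; optimal play is mixed.
B is strictly dominated by M, so Row never plays it.
On the remaining 2×2 (T, M vs Left, Right):
Let Row play T with probability p. Expected payoff against Left: (-6)p + (-1)(1−p) = −5p − 1; against Right: (-4)p + (-7)(1−p) = 3p − 7.
Setting these equal: −5p − 1 = 3p − 7 ⇒ −8p = -6 ⇒ p = 3/4, and the value is (-5)·(3/4) − 1 = -19/4.
For Column: with q = P(Left), equating T's and M's payoffs gives −2q − 4 = 6q − 7 ⇒ q = 3/8.

1/4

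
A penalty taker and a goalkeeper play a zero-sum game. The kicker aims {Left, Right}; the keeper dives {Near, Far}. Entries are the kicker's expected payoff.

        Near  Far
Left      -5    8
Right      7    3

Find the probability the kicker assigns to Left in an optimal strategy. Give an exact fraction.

4/17

Row minima: Left → -5, Right → 3; maximin = 3.
Column maxima: Near → 7, Far → 8; minimax = 7.
3 ≠ 7, so there is no saddle point; optimal play is mixed.
Let the kicker play Left with probability p. Expected payoff against Near: (-5)p + 7(1−p) = −12p + 7; against Far: 8p + 3(1−p) = 5p + 3.
Setting these equal: −12p + 7 = 5p + 3 ⇒ −17p = -4 ⇒ p = 4/17, and the value is (-12)·(4/17) + 7 = 71/17.
For the keeper: with q = P(Near), equating Left's and Right's payoffs gives −13q + 8 = 4q + 3 ⇒ q = 5/17.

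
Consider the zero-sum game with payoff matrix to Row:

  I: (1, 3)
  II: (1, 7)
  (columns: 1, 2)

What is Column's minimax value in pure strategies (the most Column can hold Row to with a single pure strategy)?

Column maxima: 1 → 1, 2 → 7.
The smallest of these is 1.

1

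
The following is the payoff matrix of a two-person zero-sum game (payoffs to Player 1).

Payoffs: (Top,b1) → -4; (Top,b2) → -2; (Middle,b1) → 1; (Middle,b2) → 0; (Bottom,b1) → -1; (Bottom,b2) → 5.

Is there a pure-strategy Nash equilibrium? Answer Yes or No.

Row minima: Top → -4, Middle → 0, Bottom → -1; maximin = 0.
Column maxima: b1 → 1, b2 → 5; minimax = 1.
0 ≠ 1, so no pure-strategy equilibrium exists.

No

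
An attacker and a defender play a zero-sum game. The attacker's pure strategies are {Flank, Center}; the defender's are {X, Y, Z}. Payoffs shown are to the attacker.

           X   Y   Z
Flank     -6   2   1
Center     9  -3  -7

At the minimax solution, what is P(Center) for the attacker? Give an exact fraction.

Row minima: Flank → -6, Center → -7; maximin = -6.
Column maxima: X → 9, Y → 2, Z → 1; minimax = 1.
-6 ≠ 1, so there is no saddle point; optimal play is mixed.
Y is strictly dominated by Z (it gives the attacker strictly more in every row), so the defender never plays it.
On the remaining 2×2 (Flank, Center vs X, Z):
Let the attacker play Flank with probability p. Expected payoff against X: (-6)p + 9(1−p) = −15p + 9; against Z: 1p + (-7)(1−p) = 8p − 7.
Setting these equal: −15p + 9 = 8p − 7 ⇒ −23p = -16 ⇒ p = 16/23, and the value is (-15)·(16/23) + 9 = -33/23.
For the defender: with q = P(X), equating Flank's and Center's payoffs gives −7q + 1 = 16q − 7 ⇒ q = 8/23.

7/23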